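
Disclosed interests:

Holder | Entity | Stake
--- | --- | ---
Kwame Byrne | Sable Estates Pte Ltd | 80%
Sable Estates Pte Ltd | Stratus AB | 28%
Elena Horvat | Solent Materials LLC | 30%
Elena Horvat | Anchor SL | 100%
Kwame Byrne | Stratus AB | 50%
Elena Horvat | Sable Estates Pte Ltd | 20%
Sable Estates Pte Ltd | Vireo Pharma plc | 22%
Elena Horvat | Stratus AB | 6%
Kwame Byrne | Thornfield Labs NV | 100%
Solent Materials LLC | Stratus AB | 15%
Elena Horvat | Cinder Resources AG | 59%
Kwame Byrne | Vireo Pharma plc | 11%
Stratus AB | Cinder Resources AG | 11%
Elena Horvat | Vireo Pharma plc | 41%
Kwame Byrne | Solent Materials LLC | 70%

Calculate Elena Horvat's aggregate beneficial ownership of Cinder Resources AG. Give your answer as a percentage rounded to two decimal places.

Elena reaches Cinder along 4 paths.
Via Sable → Stratus: 20% × 28% × 11% = 0.616%.
Via Solent → Stratus: 30% × 15% × 11% = 0.495%.
Via Stratus: 6% × 11% = 0.66%.
Direct stake: 59% = 59%.
Total: 0.616% + 0.495% + 0.66% + 59% = 60.771%.
Rounded: 60.77%.

60.77%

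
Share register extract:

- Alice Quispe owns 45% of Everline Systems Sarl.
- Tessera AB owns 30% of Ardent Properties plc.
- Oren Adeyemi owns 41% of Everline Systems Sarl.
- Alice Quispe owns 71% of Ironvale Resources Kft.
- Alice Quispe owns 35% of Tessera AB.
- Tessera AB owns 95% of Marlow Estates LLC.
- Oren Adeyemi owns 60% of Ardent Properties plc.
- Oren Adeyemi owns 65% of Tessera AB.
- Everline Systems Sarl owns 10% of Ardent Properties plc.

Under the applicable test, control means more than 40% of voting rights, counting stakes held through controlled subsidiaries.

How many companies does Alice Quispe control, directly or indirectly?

Alice holds 45% of Everline, so Alice controls Everline.
Alice holds 71% of Ironvale, so Alice controls Ironvale.
No other company's threshold is met.
Alice controls 2 companies.

2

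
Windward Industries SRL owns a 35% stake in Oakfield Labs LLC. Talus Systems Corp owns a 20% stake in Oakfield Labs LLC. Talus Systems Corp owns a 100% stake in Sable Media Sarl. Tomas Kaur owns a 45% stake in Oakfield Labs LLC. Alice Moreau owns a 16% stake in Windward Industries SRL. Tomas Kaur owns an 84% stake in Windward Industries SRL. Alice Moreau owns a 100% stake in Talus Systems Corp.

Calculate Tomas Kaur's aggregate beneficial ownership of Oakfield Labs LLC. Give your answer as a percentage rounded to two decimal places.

74.40%

Tomas reaches Oakfield along 2 paths.
Via Windward: 84% × 35% = 29.4%.
Direct stake: 45% = 45%.
Total: 29.4% + 45% = 74.4%.
Rounded: 74.40%.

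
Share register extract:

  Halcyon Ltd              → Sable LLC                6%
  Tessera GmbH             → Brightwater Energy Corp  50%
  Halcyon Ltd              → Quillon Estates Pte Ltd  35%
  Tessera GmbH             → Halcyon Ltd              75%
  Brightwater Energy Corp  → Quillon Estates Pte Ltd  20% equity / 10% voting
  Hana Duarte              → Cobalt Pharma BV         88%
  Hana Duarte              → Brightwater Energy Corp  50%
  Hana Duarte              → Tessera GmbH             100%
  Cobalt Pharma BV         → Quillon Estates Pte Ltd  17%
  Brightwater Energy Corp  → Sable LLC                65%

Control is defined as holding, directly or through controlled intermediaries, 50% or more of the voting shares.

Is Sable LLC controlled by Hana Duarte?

Yes

Hana holds 100% of Tessera, so Hana controls Tessera.
Hana and Tessera together hold 50% + 50% = 100% of Brightwater, so Hana controls Brightwater.
Tessera holds 75% of Halcyon, so Hana controls Halcyon.
Halcyon and Brightwater together hold 6% + 65% = 71% of Sable, so Hana controls Sable.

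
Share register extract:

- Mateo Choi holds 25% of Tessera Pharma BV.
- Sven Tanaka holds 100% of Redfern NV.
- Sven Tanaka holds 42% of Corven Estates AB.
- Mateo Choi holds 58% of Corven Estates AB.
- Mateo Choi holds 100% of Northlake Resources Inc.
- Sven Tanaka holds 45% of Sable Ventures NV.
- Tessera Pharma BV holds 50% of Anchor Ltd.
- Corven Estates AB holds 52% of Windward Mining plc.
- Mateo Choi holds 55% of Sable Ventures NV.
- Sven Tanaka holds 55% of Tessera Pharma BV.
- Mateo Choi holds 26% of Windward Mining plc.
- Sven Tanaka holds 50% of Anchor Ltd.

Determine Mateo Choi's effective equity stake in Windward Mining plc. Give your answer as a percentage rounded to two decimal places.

56.16%

Mateo reaches Windward along 2 paths.
Direct stake: 26% = 26%.
Via Corven: 58% × 52% = 30.16%.
Total: 26% + 30.16% = 56.16%.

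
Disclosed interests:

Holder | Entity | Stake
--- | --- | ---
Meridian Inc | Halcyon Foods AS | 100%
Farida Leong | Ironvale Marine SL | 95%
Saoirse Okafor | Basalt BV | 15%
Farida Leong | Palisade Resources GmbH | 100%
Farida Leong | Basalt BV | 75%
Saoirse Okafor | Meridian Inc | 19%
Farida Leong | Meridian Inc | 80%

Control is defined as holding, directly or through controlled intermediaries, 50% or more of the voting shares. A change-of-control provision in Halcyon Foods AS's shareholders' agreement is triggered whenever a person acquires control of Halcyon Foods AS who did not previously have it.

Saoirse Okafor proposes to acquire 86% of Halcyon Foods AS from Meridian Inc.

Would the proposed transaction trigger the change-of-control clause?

Yes

The purchase adds only to Saoirse's holdings (Meridian's stake shrinks), so Saoirse is the only person who could newly come to control Halcyon.
Saoirse's largest direct stake is 19% in Meridian, which does not meet the threshold, so Saoirse controls no company.
Neither Saoirse nor any entity Saoirse controls holds any voting interest in Halcyon.
So before the transaction, Saoirse does not control Halcyon.
After the purchase, Saoirse holds 86% of Halcyon directly, and Meridian's stake falls to 14%.
Saoirse holds 86% of Halcyon, so Saoirse controls Halcyon.
Saoirse did not control Halcyon before and does after, so the clause is triggered.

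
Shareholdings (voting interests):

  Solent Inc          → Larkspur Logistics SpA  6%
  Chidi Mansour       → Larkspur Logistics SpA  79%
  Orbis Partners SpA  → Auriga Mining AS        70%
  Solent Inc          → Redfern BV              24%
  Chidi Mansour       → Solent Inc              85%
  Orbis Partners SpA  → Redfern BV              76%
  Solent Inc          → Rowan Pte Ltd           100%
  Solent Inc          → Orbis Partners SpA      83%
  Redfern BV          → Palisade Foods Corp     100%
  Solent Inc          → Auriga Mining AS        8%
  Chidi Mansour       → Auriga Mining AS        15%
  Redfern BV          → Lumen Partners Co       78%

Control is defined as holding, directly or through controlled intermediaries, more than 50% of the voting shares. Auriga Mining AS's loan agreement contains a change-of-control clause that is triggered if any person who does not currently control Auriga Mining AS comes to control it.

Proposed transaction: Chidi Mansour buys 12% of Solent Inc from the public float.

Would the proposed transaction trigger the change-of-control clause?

No

The purchase changes only Chidi's holdings, so Chidi is the only person who could newly come to control Auriga.
Chidi holds 85% of Solent, so Chidi controls Solent.
Solent holds 83% of Orbis, so Chidi controls Orbis.
Solent and Orbis and Chidi together hold 8% + 70% + 15% = 93% of Auriga, so Chidi controls Auriga.
So Chidi already controls Auriga before the transaction.
After the purchase, Chidi's direct stake in Solent rises to 85% + 12% = 97%.
Chidi controlled Auriga already, so this is not a new person acquiring control; every other person's position is unchanged or reduced.
No new person acquires control, so the clause is not triggered.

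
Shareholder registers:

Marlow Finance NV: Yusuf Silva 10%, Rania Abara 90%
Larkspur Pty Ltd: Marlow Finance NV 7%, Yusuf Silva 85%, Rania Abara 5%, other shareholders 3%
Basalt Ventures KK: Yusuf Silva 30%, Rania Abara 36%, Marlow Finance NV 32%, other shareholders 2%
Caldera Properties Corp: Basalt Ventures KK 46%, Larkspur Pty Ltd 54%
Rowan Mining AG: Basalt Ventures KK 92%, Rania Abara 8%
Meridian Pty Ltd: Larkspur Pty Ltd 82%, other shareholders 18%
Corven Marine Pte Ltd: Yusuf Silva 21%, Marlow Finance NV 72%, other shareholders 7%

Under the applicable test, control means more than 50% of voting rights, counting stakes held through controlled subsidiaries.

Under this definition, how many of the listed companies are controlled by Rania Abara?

Rania holds 90% of Marlow, so Rania controls Marlow.
Rania and Marlow together hold 36% + 32% = 68% of Basalt, so Rania controls Basalt.
Basalt and Rania together hold 92% + 8% = 100% of Rowan, so Rania controls Rowan.
Marlow holds 72% of Corven, so Rania controls Corven.
No other company's threshold is met.
Rania controls 4 companies.

4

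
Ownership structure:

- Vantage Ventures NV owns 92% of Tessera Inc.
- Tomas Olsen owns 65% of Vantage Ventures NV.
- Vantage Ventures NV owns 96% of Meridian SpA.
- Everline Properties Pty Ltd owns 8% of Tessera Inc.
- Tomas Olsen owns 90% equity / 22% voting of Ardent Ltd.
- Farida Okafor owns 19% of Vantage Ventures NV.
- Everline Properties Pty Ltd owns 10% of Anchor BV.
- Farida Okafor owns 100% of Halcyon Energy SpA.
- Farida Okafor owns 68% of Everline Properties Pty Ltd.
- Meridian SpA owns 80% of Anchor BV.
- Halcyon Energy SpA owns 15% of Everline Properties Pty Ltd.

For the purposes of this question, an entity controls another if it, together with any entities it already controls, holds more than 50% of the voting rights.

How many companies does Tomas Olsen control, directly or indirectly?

4

Tomas holds 65% of Vantage, so Tomas controls Vantage.
Vantage holds 96% of Meridian, so Tomas controls Meridian.
Meridian holds 80% of Anchor, so Tomas controls Anchor.
Vantage holds 92% of Tessera, so Tomas controls Tessera.
No other company's threshold is met.
Tomas controls 4 companies.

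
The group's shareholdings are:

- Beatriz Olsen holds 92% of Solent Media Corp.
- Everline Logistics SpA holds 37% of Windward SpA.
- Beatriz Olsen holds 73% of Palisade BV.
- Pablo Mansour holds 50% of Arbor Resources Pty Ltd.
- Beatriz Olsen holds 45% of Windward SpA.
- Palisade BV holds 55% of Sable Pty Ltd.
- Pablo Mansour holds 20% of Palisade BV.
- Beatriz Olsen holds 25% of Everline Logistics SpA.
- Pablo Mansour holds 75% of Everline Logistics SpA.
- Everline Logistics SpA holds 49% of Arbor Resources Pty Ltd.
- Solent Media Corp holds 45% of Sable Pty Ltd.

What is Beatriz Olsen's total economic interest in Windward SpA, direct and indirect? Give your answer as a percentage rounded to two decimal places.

Beatriz reaches Windward along 2 paths.
Via Everline: 25% × 37% = 9.25%.
Direct stake: 45% = 45%.
Total: 9.25% + 45% = 54.25%.

54.25%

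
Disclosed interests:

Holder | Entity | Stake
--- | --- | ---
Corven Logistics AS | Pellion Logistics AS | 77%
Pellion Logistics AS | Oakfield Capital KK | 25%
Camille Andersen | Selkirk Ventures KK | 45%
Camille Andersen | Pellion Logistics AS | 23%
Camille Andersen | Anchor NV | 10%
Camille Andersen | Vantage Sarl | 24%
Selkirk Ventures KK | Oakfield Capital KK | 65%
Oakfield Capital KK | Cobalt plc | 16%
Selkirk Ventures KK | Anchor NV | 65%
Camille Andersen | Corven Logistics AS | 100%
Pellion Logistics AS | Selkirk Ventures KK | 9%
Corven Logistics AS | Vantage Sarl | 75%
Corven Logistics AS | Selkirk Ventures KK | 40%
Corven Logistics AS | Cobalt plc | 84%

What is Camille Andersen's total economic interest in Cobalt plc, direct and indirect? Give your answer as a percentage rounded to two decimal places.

Camille reaches Cobalt along 7 paths.
Via Corven: 100% × 84% = 84%.
Via Corven → Pellion → Oakfield: 100% × 77% × 25% × 16% = 3.08%.
Via Pellion → Oakfield: 23% × 25% × 16% = 0.92%.
Via Corven → Pellion → Selkirk → Oakfield: 100% × 77% × 9% × 65% × 16% = 0.72072%.
Via Pellion → Selkirk → Oakfield: 23% × 9% × 65% × 16% = 0.21528%.
Via Selkirk → Oakfield: 45% × 65% × 16% = 4.68%.
Via Corven → Selkirk → Oakfield: 100% × 40% × 65% × 16% = 4.16%.
Total: 84% + 3.08% + 0.92% + 0.72072% + 0.21528% + 4.68% + 4.16% = 97.776%.
Rounded: 97.78%.

97.78%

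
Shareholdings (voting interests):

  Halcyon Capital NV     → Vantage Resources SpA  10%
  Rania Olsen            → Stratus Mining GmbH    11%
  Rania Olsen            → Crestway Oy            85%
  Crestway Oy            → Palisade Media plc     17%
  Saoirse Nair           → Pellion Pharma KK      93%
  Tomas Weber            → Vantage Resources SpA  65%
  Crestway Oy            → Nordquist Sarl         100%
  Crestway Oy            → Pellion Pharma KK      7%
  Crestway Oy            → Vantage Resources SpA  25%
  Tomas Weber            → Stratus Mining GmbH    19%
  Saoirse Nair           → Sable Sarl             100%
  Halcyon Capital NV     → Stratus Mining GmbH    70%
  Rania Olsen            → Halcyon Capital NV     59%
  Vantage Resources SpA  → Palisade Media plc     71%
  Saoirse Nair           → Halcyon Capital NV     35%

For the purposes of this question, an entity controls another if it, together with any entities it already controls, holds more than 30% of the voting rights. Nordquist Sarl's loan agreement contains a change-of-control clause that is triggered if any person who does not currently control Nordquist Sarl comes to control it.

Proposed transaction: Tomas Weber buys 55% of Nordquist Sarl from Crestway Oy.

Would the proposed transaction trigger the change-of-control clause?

The purchase adds only to Tomas's holdings (Crestway's stake shrinks), so Tomas is the only person who could newly come to control Nordquist.
Tomas holds 65% of Vantage, so Tomas controls Vantage.
Vantage holds 71% of Palisade, so Tomas controls Palisade.
Neither Tomas nor any entity Tomas controls holds any voting interest in Nordquist.
So before the transaction, Tomas does not control Nordquist.
After the purchase, Tomas holds 55% of Nordquist directly, and Crestway's stake falls to 45%.
Tomas holds 55% of Nordquist, so Tomas controls Nordquist.
Tomas did not control Nordquist before and does after, so the clause is triggered.

Yes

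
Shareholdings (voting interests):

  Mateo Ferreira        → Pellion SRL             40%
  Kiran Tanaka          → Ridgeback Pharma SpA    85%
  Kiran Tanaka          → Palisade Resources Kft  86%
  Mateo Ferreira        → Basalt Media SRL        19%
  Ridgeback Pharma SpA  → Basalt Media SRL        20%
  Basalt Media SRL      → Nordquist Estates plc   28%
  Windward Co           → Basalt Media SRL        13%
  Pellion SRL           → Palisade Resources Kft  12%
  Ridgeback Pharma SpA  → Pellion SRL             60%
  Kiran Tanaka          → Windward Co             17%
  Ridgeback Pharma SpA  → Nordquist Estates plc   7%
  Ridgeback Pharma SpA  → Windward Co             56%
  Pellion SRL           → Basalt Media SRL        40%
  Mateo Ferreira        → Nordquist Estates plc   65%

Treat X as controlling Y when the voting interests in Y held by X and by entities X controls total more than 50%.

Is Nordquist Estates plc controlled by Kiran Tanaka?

No

Kiran holds 85% of Ridgeback, so Kiran controls Ridgeback.
Ridgeback holds 60% of Pellion, so Kiran controls Pellion.
Kiran and Ridgeback together hold 17% + 56% = 73% of Windward, so Kiran controls Windward.
Ridgeback and Windward and Pellion together hold 20% + 13% + 40% = 73% of Basalt, so Kiran controls Basalt.
Pellion and Kiran together hold 12% + 86% = 98% of Palisade, so Kiran controls Palisade.
In Nordquist, Kiran's side holds only 28% + 7% = 35%, not > 50%.
So Kiran does not control Nordquist.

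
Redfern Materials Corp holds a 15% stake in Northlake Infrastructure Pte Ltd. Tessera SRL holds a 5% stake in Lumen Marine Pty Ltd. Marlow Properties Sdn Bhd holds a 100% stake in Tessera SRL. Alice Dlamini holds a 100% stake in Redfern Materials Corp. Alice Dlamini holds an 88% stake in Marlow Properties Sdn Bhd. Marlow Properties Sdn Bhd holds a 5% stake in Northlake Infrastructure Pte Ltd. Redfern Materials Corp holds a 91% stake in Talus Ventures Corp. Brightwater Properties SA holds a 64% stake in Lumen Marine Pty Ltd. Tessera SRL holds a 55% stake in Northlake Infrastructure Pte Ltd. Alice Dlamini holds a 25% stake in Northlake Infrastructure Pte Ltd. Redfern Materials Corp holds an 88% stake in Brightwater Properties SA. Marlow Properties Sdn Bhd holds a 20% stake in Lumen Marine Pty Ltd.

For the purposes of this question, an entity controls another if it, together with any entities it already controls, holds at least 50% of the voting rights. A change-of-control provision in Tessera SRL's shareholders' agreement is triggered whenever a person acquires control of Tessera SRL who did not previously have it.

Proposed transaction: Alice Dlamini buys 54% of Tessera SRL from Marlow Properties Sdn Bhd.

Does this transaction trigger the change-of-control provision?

No

The purchase adds only to Alice's holdings (Marlow's stake shrinks), so Alice is the only person who could newly come to control Tessera.
Alice holds 88% of Marlow, so Alice controls Marlow.
Marlow holds 100% of Tessera, so Alice controls Tessera.
So Alice already controls Tessera before the transaction.
After the purchase, Alice holds 54% of Tessera directly, and Marlow's stake falls to 46%.
Alice controlled Tessera already, so this is not a new person acquiring control; every other person's position is unchanged or reduced.
No new person acquires control, so the clause is not triggered.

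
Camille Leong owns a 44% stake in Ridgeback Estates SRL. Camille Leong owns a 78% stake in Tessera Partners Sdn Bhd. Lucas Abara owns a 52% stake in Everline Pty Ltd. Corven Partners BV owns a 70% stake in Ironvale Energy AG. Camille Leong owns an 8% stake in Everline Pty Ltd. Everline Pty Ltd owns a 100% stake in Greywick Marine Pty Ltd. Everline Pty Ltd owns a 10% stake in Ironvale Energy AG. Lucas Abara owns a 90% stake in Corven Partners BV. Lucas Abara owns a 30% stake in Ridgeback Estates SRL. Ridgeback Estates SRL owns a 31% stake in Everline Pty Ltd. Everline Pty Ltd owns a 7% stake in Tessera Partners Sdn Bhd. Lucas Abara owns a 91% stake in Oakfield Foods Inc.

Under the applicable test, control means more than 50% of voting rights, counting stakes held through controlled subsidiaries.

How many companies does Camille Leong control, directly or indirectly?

1

Camille holds 78% of Tessera, so Camille controls Tessera.
No other company's threshold is met.
Camille controls 1 company.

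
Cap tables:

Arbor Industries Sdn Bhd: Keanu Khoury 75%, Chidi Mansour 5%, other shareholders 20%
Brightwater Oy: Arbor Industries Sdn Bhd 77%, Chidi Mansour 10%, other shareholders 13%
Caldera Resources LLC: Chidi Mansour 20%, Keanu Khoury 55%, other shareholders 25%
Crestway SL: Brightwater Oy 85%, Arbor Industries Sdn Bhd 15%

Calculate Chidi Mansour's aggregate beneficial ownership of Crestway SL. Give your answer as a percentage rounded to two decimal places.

12.52%

Chidi reaches Crestway along 3 paths.
Via Arbor → Brightwater: 5% × 77% × 85% = 3.2725%.
Via Brightwater: 10% × 85% = 8.5%.
Via Arbor: 5% × 15% = 0.75%.
Total: 3.2725% + 8.5% + 0.75% = 12.5225%.
Rounded: 12.52%.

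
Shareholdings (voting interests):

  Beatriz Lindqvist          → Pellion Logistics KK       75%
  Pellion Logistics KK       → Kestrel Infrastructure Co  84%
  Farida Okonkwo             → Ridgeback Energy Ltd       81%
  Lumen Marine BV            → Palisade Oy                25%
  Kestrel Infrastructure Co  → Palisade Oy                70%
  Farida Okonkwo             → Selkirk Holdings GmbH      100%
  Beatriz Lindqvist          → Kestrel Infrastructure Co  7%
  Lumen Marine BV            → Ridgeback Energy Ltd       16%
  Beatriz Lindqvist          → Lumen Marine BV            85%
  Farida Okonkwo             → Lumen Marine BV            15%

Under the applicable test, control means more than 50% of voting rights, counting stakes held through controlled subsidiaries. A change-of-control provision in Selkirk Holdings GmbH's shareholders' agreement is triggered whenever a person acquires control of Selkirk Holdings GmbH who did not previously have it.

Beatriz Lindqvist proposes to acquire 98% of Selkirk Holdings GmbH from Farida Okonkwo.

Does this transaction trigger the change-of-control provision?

Yes

The purchase adds only to Beatriz's holdings (Farida's stake shrinks), so Beatriz is the only person who could newly come to control Selkirk.
Beatriz holds 85% of Lumen, so Beatriz controls Lumen.
Beatriz holds 75% of Pellion, so Beatriz controls Pellion.
Pellion and Beatriz together hold 84% + 7% = 91% of Kestrel, so Beatriz controls Kestrel.
Lumen and Kestrel together hold 25% + 70% = 95% of Palisade, so Beatriz controls Palisade.
Neither Beatriz nor any entity Beatriz controls holds any voting interest in Selkirk.
So before the transaction, Beatriz does not control Selkirk.
After the purchase, Beatriz holds 98% of Selkirk directly, and Farida's stake falls to 2%.
Beatriz holds 98% of Selkirk, so Beatriz controls Selkirk.
Beatriz did not control Selkirk before and does after, so the clause is triggered.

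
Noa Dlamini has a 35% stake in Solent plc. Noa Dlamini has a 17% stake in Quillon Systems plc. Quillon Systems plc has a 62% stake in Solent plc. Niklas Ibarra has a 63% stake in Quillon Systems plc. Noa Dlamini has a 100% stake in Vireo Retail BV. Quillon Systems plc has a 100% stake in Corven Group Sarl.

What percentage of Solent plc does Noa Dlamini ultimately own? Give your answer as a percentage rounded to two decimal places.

45.54%

Noa reaches Solent along 2 paths.
Via Quillon: 17% × 62% = 10.54%.
Direct stake: 35% = 35%.
Total: 10.54% + 35% = 45.54%.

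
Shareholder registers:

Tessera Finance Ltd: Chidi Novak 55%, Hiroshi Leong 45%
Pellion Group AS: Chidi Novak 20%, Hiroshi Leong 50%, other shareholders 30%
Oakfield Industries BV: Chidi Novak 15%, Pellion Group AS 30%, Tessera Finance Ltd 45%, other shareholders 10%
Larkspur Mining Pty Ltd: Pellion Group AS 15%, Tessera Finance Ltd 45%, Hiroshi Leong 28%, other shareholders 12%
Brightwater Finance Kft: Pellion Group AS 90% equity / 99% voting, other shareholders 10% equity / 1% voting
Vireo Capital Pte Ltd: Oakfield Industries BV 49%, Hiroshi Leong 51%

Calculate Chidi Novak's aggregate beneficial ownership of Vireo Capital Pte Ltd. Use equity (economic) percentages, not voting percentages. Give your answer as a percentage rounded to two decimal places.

22.42%

Chidi reaches Vireo along 3 paths.
Via Oakfield: 15% × 49% = 7.35%.
Via Pellion → Oakfield: 20% × 30% × 49% = 2.94%.
Via Tessera → Oakfield: 55% × 45% × 49% = 12.1275%.
Total: 7.35% + 2.94% + 12.1275% = 22.4175%.
Rounded: 22.42%.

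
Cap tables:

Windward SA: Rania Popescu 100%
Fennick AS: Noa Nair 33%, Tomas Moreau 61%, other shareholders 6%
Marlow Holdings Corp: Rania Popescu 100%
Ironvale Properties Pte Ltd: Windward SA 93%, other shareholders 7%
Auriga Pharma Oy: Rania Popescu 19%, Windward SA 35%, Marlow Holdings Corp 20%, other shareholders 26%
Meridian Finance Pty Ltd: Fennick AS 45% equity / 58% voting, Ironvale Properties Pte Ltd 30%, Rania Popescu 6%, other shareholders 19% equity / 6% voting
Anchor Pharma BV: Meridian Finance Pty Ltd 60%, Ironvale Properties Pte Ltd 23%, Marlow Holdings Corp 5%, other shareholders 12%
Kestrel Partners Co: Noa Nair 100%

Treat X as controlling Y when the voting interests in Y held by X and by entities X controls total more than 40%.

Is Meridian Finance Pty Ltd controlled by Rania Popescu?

No

Rania holds 100% of Windward, so Rania controls Windward.
Rania holds 100% of Marlow, so Rania controls Marlow.
Windward holds 93% of Ironvale, so Rania controls Ironvale.
Rania and Windward and Marlow together hold 19% + 35% + 20% = 74% of Auriga, so Rania controls Auriga.
In Meridian, Rania's side holds only 30% + 6% = 36%, not > 40%.
So Rania does not control Meridian.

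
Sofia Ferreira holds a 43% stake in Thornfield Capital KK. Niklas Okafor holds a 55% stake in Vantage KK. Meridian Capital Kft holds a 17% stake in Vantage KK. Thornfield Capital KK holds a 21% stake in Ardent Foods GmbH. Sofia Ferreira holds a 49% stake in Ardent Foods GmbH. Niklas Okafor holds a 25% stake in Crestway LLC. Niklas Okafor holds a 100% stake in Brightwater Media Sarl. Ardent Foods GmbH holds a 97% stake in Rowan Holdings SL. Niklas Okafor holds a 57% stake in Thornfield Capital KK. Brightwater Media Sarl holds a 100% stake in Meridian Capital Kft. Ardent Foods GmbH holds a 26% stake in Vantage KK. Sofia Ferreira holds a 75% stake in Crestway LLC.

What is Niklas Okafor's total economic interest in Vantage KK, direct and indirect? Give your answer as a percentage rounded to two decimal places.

75.11%

Niklas reaches Vantage along 3 paths.
Direct stake: 55% = 55%.
Via Thornfield → Ardent: 57% × 21% × 26% = 3.1122%.
Via Brightwater → Meridian: 100% × 100% × 17% = 17%.
Total: 55% + 3.1122% + 17% = 75.1122%.
Rounded: 75.11%.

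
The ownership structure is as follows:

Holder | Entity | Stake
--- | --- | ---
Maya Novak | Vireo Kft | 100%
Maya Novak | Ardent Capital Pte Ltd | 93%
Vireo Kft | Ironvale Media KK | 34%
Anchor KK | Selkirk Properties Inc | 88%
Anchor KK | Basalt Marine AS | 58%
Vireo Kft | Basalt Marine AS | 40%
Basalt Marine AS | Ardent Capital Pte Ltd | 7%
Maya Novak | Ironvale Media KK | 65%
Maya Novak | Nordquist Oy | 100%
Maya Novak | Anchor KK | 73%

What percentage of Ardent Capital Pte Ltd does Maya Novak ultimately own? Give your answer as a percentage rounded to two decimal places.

98.76%

Maya reaches Ardent along 3 paths.
Via Vireo → Basalt: 100% × 40% × 7% = 2.8%.
Via Anchor → Basalt: 73% × 58% × 7% = 2.9638%.
Direct stake: 93% = 93%.
Total: 2.8% + 2.9638% + 93% = 98.7638%.
Rounded: 98.76%.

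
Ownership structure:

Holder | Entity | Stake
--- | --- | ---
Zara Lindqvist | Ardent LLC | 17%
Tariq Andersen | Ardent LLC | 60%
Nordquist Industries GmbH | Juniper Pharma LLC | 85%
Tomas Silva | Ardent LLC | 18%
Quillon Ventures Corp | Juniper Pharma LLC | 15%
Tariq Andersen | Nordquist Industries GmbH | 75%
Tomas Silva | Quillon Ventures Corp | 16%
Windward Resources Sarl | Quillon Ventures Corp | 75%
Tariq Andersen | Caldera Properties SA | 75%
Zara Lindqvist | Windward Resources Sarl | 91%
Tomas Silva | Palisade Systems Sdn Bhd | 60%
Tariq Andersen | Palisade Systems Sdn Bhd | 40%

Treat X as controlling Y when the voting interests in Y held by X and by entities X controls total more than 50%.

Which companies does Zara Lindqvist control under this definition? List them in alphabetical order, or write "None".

Quillon Ventures Corp, Windward Resources Sarl

Zara holds 91% of Windward, so Zara controls Windward.
Windward holds 75% of Quillon, so Zara controls Quillon.
No other company's threshold is met.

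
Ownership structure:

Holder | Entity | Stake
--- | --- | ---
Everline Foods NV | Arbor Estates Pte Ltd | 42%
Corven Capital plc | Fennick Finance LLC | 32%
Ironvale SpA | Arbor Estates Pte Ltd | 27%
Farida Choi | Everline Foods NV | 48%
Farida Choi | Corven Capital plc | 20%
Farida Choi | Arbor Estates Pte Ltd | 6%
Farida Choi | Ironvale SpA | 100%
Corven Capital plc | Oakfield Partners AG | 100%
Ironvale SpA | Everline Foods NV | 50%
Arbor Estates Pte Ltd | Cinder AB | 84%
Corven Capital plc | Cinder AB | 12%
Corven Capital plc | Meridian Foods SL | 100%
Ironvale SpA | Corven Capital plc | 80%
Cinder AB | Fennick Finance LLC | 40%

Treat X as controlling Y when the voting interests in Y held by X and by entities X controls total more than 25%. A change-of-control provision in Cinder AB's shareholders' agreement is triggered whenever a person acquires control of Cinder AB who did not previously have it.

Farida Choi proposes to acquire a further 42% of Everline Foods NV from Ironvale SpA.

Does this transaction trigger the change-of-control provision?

The purchase adds only to Farida's holdings (Ironvale's stake shrinks), so Farida is the only person who could newly come to control Cinder.
Farida holds 100% of Ironvale, so Farida controls Ironvale.
Farida and Ironvale together hold 48% + 50% = 98% of Everline, so Farida controls Everline.
Ironvale and Everline and Farida together hold 27% + 42% + 6% = 75% of Arbor, so Farida controls Arbor.
Farida and Ironvale together hold 20% + 80% = 100% of Corven, so Farida controls Corven.
Arbor and Corven together hold 84% + 12% = 96% of Cinder, so Farida controls Cinder.
So Farida already controls Cinder before the transaction.
After the purchase, Farida's direct stake in Everline rises to 48% + 42% = 90%, and Ironvale's stake falls to 8%.
Farida controlled Cinder already, so this is not a new person acquiring control; every other person's position is unchanged or reduced.
No new person acquires control, so the clause is not triggered.

No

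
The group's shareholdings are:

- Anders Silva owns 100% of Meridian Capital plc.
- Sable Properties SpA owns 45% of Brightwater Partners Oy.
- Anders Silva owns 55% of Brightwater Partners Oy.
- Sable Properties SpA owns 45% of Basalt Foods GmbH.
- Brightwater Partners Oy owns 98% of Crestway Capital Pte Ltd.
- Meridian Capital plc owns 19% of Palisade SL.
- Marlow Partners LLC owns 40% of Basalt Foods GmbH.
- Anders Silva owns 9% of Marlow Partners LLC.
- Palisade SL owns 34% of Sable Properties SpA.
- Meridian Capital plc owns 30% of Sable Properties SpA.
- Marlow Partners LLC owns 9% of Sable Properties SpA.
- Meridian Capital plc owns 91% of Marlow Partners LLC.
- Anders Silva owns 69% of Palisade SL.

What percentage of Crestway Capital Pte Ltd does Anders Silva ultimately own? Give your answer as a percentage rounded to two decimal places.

Anders reaches Crestway along 6 paths.
Via Meridian → Palisade → Sable → Brightwater: 100% × 19% × 34% × 45% × 98% = 2.84886%.
Via Palisade → Sable → Brightwater: 69% × 34% × 45% × 98% = 10.34586%.
Via Meridian → Sable → Brightwater: 100% × 30% × 45% × 98% = 13.23%.
Via Marlow → Sable → Brightwater: 9% × 9% × 45% × 98% = 0.35721%.
Via Meridian → Marlow → Sable → Brightwater: 100% × 91% × 9% × 45% × 98% = 3.61179%.
Via Brightwater: 55% × 98% = 53.9%.
Total: 2.84886% + 10.34586% + 13.23% + 0.35721% + 3.61179% + 53.9% = 84.29372%.
Rounded: 84.29%.

84.29%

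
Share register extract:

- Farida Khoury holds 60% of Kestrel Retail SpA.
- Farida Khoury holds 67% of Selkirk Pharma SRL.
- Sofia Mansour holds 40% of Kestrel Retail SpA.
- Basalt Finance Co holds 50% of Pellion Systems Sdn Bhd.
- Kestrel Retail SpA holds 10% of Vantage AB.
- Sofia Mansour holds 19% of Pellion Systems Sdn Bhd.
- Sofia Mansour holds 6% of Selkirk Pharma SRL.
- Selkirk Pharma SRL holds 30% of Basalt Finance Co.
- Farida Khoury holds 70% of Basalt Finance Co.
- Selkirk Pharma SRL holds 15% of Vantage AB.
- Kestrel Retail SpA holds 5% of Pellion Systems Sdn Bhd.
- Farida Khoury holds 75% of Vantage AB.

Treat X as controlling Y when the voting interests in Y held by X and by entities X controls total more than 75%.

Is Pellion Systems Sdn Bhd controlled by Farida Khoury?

No

Farida's largest direct stake is 75% in Vantage, which does not meet the threshold, so Farida controls no company.
Neither Farida nor any entity Farida controls holds any voting interest in Pellion.
So Farida does not control Pellion.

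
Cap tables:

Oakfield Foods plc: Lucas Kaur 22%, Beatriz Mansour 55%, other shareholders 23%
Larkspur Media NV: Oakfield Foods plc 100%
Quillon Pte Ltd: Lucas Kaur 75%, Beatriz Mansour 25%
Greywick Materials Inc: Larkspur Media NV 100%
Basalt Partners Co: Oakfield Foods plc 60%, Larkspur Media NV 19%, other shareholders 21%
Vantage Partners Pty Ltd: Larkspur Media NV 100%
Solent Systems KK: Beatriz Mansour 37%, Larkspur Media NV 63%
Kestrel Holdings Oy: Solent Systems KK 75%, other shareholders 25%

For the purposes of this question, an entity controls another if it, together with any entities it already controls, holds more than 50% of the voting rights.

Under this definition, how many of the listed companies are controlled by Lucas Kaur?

1

Lucas holds 75% of Quillon, so Lucas controls Quillon.
No other company's threshold is met.
Lucas controls 1 company.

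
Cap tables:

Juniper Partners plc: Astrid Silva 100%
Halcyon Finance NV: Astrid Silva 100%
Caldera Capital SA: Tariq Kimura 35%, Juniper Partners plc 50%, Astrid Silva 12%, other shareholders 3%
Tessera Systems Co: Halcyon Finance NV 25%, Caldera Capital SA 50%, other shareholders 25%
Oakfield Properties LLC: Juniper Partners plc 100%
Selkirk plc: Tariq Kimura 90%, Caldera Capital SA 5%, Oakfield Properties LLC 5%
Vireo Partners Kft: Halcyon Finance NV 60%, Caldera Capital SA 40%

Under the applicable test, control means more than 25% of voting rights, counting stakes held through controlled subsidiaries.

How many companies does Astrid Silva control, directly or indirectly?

6

Astrid holds 100% of Juniper, so Astrid controls Juniper.
Astrid holds 100% of Halcyon, so Astrid controls Halcyon.
Juniper and Astrid together hold 50% + 12% = 62% of Caldera, so Astrid controls Caldera.
Halcyon and Caldera together hold 25% + 50% = 75% of Tessera, so Astrid controls Tessera.
Juniper holds 100% of Oakfield, so Astrid controls Oakfield.
Halcyon and Caldera together hold 60% + 40% = 100% of Vireo, so Astrid controls Vireo.
No other company's threshold is met.
Astrid controls 6 companies.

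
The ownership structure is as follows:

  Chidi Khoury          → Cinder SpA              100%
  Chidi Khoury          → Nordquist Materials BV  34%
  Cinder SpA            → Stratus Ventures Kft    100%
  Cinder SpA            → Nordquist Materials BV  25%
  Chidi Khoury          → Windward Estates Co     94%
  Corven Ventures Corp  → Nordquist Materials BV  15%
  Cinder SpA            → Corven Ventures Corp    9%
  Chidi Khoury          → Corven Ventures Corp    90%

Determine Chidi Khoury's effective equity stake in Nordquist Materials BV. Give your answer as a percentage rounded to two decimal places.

73.85%

Chidi reaches Nordquist along 4 paths.
Via Corven: 90% × 15% = 13.5%.
Via Cinder → Corven: 100% × 9% × 15% = 1.35%.
Via Cinder: 100% × 25% = 25%.
Direct stake: 34% = 34%.
Total: 13.5% + 1.35% + 25% + 34% = 73.85%.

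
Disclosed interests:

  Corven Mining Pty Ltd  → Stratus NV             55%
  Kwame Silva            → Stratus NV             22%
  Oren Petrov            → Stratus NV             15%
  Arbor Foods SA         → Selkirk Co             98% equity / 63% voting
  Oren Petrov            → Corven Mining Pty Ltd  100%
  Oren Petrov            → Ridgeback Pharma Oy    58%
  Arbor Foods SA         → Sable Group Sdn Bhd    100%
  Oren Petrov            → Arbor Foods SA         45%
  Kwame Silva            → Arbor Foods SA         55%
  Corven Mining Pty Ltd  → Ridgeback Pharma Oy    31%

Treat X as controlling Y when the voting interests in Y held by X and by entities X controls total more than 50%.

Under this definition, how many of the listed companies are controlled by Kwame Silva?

3

Kwame holds 55% of Arbor, so Kwame controls Arbor.
Arbor holds 63% of Selkirk, so Kwame controls Selkirk.
Arbor holds 100% of Sable, so Kwame controls Sable.
No other company's threshold is met.
Kwame controls 3 companies.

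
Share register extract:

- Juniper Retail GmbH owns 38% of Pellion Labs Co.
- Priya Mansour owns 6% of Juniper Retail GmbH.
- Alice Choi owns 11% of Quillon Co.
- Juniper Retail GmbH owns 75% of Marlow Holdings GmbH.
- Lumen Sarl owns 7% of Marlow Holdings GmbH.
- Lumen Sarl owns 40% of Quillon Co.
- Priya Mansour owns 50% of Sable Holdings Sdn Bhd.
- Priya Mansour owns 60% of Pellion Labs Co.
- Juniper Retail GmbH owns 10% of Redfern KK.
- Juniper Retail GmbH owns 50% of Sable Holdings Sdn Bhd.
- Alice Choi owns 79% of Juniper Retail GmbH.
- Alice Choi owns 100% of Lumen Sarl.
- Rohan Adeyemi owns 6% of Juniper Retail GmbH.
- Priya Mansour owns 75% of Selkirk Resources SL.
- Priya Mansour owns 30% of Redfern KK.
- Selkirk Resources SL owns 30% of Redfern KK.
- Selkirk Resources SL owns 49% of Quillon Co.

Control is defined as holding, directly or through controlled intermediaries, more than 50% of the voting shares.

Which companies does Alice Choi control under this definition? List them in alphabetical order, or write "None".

Juniper Retail GmbH, Lumen Sarl, Marlow Holdings GmbH, Quillon Co

Alice holds 79% of Juniper, so Alice controls Juniper.
Alice holds 100% of Lumen, so Alice controls Lumen.
Lumen and Alice together hold 40% + 11% = 51% of Quillon, so Alice controls Quillon.
Lumen and Juniper together hold 7% + 75% = 82% of Marlow, so Alice controls Marlow.
No other company's threshold is met.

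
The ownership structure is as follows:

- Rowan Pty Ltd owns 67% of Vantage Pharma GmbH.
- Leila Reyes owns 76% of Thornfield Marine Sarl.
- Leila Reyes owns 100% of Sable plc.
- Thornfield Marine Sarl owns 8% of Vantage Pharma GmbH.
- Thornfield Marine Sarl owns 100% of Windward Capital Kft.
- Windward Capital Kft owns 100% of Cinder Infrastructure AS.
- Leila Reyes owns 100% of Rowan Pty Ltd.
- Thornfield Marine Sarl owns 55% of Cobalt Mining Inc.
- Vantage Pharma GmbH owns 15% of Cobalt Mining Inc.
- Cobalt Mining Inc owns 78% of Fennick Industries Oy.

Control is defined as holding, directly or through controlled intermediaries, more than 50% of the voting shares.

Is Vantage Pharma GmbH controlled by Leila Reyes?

Leila holds 100% of Rowan, so Leila controls Rowan.
Leila holds 76% of Thornfield, so Leila controls Thornfield.
Rowan and Thornfield together hold 67% + 8% = 75% of Vantage, so Leila controls Vantage.

Yes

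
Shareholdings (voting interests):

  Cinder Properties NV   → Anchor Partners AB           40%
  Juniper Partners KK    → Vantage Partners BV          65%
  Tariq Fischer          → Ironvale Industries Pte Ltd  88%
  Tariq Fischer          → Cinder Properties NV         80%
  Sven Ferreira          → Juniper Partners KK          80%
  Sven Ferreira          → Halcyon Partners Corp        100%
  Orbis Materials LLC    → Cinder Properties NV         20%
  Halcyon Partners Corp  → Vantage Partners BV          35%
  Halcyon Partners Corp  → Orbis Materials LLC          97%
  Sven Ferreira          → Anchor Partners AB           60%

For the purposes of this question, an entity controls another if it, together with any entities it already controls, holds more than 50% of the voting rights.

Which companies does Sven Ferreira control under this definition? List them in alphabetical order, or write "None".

Sven holds 100% of Halcyon, so Sven controls Halcyon.
Sven holds 80% of Juniper, so Sven controls Juniper.
Halcyon holds 97% of Orbis, so Sven controls Orbis.
Sven holds 60% of Anchor, so Sven controls Anchor.
Halcyon and Juniper together hold 35% + 65% = 100% of Vantage, so Sven controls Vantage.
No other company's threshold is met.

Anchor Partners AB, Halcyon Partners Corp, Juniper Partners KK, Orbis Materials LLC, Vantage Partners BV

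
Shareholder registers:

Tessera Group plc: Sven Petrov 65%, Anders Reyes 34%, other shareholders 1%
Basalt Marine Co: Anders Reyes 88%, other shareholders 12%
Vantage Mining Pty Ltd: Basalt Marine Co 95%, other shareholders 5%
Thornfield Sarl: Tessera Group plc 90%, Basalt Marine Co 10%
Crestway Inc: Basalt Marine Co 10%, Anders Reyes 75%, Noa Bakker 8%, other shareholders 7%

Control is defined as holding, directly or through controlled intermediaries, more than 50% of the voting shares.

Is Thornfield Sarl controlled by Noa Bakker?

No

Noa's largest direct stake is 8% in Crestway, which does not meet the threshold, so Noa controls no company.
Neither Noa nor any entity Noa controls holds any voting interest in Thornfield.
So Noa does not control Thornfield.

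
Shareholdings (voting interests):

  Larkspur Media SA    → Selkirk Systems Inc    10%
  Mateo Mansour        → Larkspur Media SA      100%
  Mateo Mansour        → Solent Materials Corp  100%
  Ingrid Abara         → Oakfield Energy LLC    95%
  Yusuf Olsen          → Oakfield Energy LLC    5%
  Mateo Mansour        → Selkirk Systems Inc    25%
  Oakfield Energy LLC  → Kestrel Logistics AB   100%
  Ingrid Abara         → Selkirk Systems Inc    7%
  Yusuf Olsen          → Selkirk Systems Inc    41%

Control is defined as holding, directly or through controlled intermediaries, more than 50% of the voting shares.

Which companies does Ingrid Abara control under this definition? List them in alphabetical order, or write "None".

Ingrid holds 95% of Oakfield, so Ingrid controls Oakfield.
Oakfield holds 100% of Kestrel, so Ingrid controls Kestrel.
No other company's threshold is met.

Kestrel Logistics AB, Oakfield Energy LLC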